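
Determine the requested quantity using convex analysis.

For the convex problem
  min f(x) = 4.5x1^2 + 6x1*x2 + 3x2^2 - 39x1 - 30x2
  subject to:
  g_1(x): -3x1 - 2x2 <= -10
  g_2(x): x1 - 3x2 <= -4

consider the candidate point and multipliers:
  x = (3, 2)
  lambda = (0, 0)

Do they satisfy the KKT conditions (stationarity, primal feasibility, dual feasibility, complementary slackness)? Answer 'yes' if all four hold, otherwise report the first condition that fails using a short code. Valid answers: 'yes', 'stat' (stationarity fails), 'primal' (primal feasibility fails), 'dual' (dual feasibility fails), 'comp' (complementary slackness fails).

Gradient of f: grad f(x) = Q x + c = (0, 0)
Constraint values g_i(x) = a_i^T x - b_i:
  g_1((3, 2)) = -3
  g_2((3, 2)) = 1
Stationarity residual: grad f(x) + sum_i lambda_i a_i = (0, 0)
  -> stationarity OK
Primal feasibility (all g_i <= 0): FAILS
Dual feasibility (all lambda_i >= 0): OK
Complementary slackness (lambda_i * g_i(x) = 0 for all i): OK

Verdict: the first failing condition is primal_feasibility -> primal.

primal


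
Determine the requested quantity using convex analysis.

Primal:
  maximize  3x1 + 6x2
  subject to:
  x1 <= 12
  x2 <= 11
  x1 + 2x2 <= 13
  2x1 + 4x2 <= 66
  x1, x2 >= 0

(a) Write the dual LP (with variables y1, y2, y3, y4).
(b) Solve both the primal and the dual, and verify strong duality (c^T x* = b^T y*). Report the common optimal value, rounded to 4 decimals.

The standard primal-dual pair for 'max c^T x s.t. A x <= b, x >= 0' is:
  Dual:  min b^T y  s.t.  A^T y >= c,  y >= 0.

So the dual LP is:
  minimize  12y1 + 11y2 + 13y3 + 66y4
  subject to:
    y1 + y3 + 2y4 >= 3
    y2 + 2y3 + 4y4 >= 6
    y1, y2, y3, y4 >= 0

Solving the primal: x* = (0, 6.5).
  primal value c^T x* = 39.
Solving the dual: y* = (0, 0, 3, 0).
  dual value b^T y* = 39.
Strong duality: c^T x* = b^T y*. Confirmed.

39


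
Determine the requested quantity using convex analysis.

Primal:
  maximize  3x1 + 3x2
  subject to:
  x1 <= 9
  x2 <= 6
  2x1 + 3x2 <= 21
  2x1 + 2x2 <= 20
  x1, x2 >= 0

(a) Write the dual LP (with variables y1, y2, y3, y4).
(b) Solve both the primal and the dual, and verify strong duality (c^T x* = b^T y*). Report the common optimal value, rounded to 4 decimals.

The standard primal-dual pair for 'max c^T x s.t. A x <= b, x >= 0' is:
  Dual:  min b^T y  s.t.  A^T y >= c,  y >= 0.

So the dual LP is:
  minimize  9y1 + 6y2 + 21y3 + 20y4
  subject to:
    y1 + 2y3 + 2y4 >= 3
    y2 + 3y3 + 2y4 >= 3
    y1, y2, y3, y4 >= 0

Solving the primal: x* = (9, 1).
  primal value c^T x* = 30.
Solving the dual: y* = (0, 0, 0, 1.5).
  dual value b^T y* = 30.
Strong duality: c^T x* = b^T y*. Confirmed.

30


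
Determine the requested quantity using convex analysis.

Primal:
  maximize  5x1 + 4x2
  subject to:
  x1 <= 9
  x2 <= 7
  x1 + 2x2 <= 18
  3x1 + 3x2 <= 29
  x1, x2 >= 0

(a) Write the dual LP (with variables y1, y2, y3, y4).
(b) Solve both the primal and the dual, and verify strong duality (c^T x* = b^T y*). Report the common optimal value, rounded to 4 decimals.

The standard primal-dual pair for 'max c^T x s.t. A x <= b, x >= 0' is:
  Dual:  min b^T y  s.t.  A^T y >= c,  y >= 0.

So the dual LP is:
  minimize  9y1 + 7y2 + 18y3 + 29y4
  subject to:
    y1 + y3 + 3y4 >= 5
    y2 + 2y3 + 3y4 >= 4
    y1, y2, y3, y4 >= 0

Solving the primal: x* = (9, 0.6667).
  primal value c^T x* = 47.6667.
Solving the dual: y* = (1, 0, 0, 1.3333).
  dual value b^T y* = 47.6667.
Strong duality: c^T x* = b^T y*. Confirmed.

47.6667


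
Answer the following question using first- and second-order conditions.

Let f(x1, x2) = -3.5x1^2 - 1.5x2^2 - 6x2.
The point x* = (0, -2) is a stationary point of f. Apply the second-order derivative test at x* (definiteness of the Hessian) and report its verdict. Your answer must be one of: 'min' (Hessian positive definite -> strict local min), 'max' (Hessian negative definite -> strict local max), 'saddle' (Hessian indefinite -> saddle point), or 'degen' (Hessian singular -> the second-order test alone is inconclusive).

Compute the Hessian H = grad^2 f:
  H = [[-7, 0], [0, -3]]
Verify stationarity: grad f(x*) = H x* + g = (0, 0).
Eigenvalues of H: -7, -3.
Both eigenvalues < 0, so H is negative definite -> x* is a strict local max.

max


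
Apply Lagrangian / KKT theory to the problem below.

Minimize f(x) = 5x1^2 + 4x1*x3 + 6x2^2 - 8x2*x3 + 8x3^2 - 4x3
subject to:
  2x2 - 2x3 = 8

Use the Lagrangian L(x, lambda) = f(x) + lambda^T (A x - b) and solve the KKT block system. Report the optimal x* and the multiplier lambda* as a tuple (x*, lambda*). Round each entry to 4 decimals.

Form the Lagrangian:
  L(x, lambda) = (1/2) x^T Q x + c^T x + lambda^T (A x - b)
Stationarity (grad_x L = 0): Q x + c + A^T lambda = 0.
Primal feasibility: A x = b.

This gives the KKT block system:
  [ Q   A^T ] [ x     ]   [-c ]
  [ A    0  ] [ lambda ] = [ b ]

Solving the linear system:
  x*      = (0.4615, 2.8462, -1.1538)
  lambda* = (-21.6923)
  f(x*)   = 89.0769

x* = (0.4615, 2.8462, -1.1538), lambda* = (-21.6923)


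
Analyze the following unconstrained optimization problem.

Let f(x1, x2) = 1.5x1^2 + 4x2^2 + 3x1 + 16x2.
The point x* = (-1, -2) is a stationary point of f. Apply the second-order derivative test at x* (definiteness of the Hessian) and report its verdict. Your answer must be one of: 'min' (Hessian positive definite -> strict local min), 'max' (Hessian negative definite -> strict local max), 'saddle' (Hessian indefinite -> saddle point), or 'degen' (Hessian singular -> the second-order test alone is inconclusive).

Compute the Hessian H = grad^2 f:
  H = [[3, 0], [0, 8]]
Verify stationarity: grad f(x*) = H x* + g = (0, 0).
Eigenvalues of H: 3, 8.
Both eigenvalues > 0, so H is positive definite -> x* is a strict local min.

min


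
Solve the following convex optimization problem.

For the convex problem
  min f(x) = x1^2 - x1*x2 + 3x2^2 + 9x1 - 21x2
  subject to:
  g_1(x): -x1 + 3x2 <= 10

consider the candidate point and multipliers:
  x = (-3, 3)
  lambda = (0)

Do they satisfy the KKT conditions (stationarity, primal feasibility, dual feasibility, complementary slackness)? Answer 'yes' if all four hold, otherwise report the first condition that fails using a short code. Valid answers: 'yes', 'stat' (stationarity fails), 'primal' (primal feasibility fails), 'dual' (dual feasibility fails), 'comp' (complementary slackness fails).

Gradient of f: grad f(x) = Q x + c = (0, 0)
Constraint values g_i(x) = a_i^T x - b_i:
  g_1((-3, 3)) = 2
Stationarity residual: grad f(x) + sum_i lambda_i a_i = (0, 0)
  -> stationarity OK
Primal feasibility (all g_i <= 0): FAILS
Dual feasibility (all lambda_i >= 0): OK
Complementary slackness (lambda_i * g_i(x) = 0 for all i): OK

Verdict: the first failing condition is primal_feasibility -> primal.

primal


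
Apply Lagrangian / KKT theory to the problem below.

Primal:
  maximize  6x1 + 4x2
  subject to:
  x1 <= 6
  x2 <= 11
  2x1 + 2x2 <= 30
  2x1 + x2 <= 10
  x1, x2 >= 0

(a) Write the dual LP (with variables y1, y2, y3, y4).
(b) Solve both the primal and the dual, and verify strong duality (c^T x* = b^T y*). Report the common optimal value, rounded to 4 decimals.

The standard primal-dual pair for 'max c^T x s.t. A x <= b, x >= 0' is:
  Dual:  min b^T y  s.t.  A^T y >= c,  y >= 0.

So the dual LP is:
  minimize  6y1 + 11y2 + 30y3 + 10y4
  subject to:
    y1 + 2y3 + 2y4 >= 6
    y2 + 2y3 + y4 >= 4
    y1, y2, y3, y4 >= 0

Solving the primal: x* = (0, 10).
  primal value c^T x* = 40.
Solving the dual: y* = (0, 0, 0, 4).
  dual value b^T y* = 40.
Strong duality: c^T x* = b^T y*. Confirmed.

40


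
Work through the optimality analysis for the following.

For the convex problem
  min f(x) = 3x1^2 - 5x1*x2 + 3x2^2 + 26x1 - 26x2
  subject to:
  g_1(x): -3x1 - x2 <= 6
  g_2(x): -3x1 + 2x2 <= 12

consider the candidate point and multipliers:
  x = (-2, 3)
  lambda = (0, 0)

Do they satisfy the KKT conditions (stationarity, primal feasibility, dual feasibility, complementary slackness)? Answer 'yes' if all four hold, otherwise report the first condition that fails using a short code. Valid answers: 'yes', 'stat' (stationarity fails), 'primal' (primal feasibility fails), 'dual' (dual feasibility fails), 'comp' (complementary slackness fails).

Gradient of f: grad f(x) = Q x + c = (-1, 2)
Constraint values g_i(x) = a_i^T x - b_i:
  g_1((-2, 3)) = -3
  g_2((-2, 3)) = 0
Stationarity residual: grad f(x) + sum_i lambda_i a_i = (-1, 2)
  -> stationarity FAILS
Primal feasibility (all g_i <= 0): OK
Dual feasibility (all lambda_i >= 0): OK
Complementary slackness (lambda_i * g_i(x) = 0 for all i): OK

Verdict: the first failing condition is stationarity -> stat.

stat


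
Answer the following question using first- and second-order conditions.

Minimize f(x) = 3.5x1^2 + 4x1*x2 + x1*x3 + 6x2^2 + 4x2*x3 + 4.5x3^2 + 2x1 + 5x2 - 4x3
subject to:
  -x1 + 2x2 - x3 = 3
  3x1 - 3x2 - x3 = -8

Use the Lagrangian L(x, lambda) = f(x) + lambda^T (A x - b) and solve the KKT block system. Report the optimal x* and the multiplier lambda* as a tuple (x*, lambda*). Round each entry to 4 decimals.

Form the Lagrangian:
  L(x, lambda) = (1/2) x^T Q x + c^T x + lambda^T (A x - b)
Stationarity (grad_x L = 0): Q x + c + A^T lambda = 0.
Primal feasibility: A x = b.

This gives the KKT block system:
  [ Q   A^T ] [ x     ]   [-c ]
  [ A    0  ] [ lambda ] = [ b ]

Solving the linear system:
  x*      = (-1.7793, 0.7766, 0.3324)
  lambda* = (-1.515, 1.8338)
  f(x*)   = 9.1049

x* = (-1.7793, 0.7766, 0.3324), lambda* = (-1.515, 1.8338)


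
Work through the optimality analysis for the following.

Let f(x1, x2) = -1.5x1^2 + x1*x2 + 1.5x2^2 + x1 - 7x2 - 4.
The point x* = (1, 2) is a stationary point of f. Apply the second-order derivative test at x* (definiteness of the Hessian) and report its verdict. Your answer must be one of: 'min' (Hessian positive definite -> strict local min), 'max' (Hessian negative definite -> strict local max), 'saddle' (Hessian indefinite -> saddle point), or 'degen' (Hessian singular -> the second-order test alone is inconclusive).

Compute the Hessian H = grad^2 f:
  H = [[-3, 1], [1, 3]]
Verify stationarity: grad f(x*) = H x* + g = (0, 0).
Eigenvalues of H: -3.1623, 3.1623.
Eigenvalues have mixed signs, so H is indefinite -> x* is a saddle point.

saddle


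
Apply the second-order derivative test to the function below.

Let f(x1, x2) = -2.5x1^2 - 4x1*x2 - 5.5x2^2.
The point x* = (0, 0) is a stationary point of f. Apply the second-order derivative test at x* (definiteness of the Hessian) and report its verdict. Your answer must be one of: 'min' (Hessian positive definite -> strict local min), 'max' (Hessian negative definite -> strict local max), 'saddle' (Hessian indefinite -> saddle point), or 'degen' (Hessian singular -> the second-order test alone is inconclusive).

Compute the Hessian H = grad^2 f:
  H = [[-5, -4], [-4, -11]]
Verify stationarity: grad f(x*) = H x* + g = (0, 0).
Eigenvalues of H: -13, -3.
Both eigenvalues < 0, so H is negative definite -> x* is a strict local max.

max


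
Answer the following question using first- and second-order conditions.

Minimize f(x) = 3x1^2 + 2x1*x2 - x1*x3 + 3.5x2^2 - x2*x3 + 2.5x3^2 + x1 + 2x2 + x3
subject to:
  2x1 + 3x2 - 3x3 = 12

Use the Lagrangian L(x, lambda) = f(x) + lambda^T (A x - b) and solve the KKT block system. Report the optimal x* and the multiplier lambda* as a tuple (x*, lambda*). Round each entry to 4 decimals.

Form the Lagrangian:
  L(x, lambda) = (1/2) x^T Q x + c^T x + lambda^T (A x - b)
Stationarity (grad_x L = 0): Q x + c + A^T lambda = 0.
Primal feasibility: A x = b.

This gives the KKT block system:
  [ Q   A^T ] [ x     ]   [-c ]
  [ A    0  ] [ lambda ] = [ b ]

Solving the linear system:
  x*      = (0.523, 1.1082, -2.5431)
  lambda* = (-4.4489)
  f(x*)   = 26.7916

x* = (0.523, 1.1082, -2.5431), lambda* = (-4.4489)


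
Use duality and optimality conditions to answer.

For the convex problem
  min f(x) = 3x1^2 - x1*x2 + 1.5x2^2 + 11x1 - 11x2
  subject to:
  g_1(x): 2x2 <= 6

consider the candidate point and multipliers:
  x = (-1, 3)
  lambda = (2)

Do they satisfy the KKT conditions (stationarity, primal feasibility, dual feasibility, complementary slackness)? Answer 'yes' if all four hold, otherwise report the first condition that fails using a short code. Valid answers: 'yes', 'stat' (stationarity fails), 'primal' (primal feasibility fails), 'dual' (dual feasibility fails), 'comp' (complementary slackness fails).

Gradient of f: grad f(x) = Q x + c = (2, -1)
Constraint values g_i(x) = a_i^T x - b_i:
  g_1((-1, 3)) = 0
Stationarity residual: grad f(x) + sum_i lambda_i a_i = (2, 3)
  -> stationarity FAILS
Primal feasibility (all g_i <= 0): OK
Dual feasibility (all lambda_i >= 0): OK
Complementary slackness (lambda_i * g_i(x) = 0 for all i): OK

Verdict: the first failing condition is stationarity -> stat.

stat


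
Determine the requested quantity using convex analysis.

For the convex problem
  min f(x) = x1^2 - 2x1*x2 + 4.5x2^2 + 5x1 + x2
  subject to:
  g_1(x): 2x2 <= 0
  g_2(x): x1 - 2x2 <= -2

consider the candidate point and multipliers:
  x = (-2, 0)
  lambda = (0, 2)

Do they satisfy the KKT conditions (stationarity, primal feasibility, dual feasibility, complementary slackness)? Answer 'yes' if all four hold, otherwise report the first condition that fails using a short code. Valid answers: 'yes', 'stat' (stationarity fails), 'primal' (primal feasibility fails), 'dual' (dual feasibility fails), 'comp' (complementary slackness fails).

Gradient of f: grad f(x) = Q x + c = (1, 5)
Constraint values g_i(x) = a_i^T x - b_i:
  g_1((-2, 0)) = 0
  g_2((-2, 0)) = 0
Stationarity residual: grad f(x) + sum_i lambda_i a_i = (3, 1)
  -> stationarity FAILS
Primal feasibility (all g_i <= 0): OK
Dual feasibility (all lambda_i >= 0): OK
Complementary slackness (lambda_i * g_i(x) = 0 for all i): OK

Verdict: the first failing condition is stationarity -> stat.

stat


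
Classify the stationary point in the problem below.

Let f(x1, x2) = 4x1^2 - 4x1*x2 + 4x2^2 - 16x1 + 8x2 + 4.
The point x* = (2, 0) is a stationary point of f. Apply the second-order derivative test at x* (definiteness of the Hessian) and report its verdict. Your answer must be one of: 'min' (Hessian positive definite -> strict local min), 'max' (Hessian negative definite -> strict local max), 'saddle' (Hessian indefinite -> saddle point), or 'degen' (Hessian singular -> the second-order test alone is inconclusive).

Compute the Hessian H = grad^2 f:
  H = [[8, -4], [-4, 8]]
Verify stationarity: grad f(x*) = H x* + g = (0, 0).
Eigenvalues of H: 4, 12.
Both eigenvalues > 0, so H is positive definite -> x* is a strict local min.

min


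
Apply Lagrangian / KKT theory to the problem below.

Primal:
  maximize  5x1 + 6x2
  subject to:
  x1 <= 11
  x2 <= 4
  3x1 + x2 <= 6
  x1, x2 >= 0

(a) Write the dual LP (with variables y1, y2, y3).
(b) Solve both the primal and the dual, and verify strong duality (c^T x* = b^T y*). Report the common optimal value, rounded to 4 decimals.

The standard primal-dual pair for 'max c^T x s.t. A x <= b, x >= 0' is:
  Dual:  min b^T y  s.t.  A^T y >= c,  y >= 0.

So the dual LP is:
  minimize  11y1 + 4y2 + 6y3
  subject to:
    y1 + 3y3 >= 5
    y2 + y3 >= 6
    y1, y2, y3 >= 0

Solving the primal: x* = (0.6667, 4).
  primal value c^T x* = 27.3333.
Solving the dual: y* = (0, 4.3333, 1.6667).
  dual value b^T y* = 27.3333.
Strong duality: c^T x* = b^T y*. Confirmed.

27.3333


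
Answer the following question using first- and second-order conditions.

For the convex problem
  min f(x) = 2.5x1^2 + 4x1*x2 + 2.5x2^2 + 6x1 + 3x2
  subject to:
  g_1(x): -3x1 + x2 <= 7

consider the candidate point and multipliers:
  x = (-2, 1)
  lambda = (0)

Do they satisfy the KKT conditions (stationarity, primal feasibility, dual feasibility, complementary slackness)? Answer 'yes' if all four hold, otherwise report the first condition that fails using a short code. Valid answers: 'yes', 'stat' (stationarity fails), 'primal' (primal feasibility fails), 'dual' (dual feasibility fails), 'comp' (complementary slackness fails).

Gradient of f: grad f(x) = Q x + c = (0, 0)
Constraint values g_i(x) = a_i^T x - b_i:
  g_1((-2, 1)) = 0
Stationarity residual: grad f(x) + sum_i lambda_i a_i = (0, 0)
  -> stationarity OK
Primal feasibility (all g_i <= 0): OK
Dual feasibility (all lambda_i >= 0): OK
Complementary slackness (lambda_i * g_i(x) = 0 for all i): OK

Verdict: yes, KKT holds.

yes


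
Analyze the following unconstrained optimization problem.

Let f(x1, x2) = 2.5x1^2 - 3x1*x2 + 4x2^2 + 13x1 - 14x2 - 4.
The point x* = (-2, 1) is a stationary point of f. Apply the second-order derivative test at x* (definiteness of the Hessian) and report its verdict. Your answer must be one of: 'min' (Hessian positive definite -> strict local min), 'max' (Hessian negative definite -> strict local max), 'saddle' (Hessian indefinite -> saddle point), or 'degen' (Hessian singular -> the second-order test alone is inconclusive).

Compute the Hessian H = grad^2 f:
  H = [[5, -3], [-3, 8]]
Verify stationarity: grad f(x*) = H x* + g = (0, 0).
Eigenvalues of H: 3.1459, 9.8541.
Both eigenvalues > 0, so H is positive definite -> x* is a strict local min.

min


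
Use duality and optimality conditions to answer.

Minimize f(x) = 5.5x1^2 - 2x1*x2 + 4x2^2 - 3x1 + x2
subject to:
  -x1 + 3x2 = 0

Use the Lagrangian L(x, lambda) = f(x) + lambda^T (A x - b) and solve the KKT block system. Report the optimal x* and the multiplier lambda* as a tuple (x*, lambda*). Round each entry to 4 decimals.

Form the Lagrangian:
  L(x, lambda) = (1/2) x^T Q x + c^T x + lambda^T (A x - b)
Stationarity (grad_x L = 0): Q x + c + A^T lambda = 0.
Primal feasibility: A x = b.

This gives the KKT block system:
  [ Q   A^T ] [ x     ]   [-c ]
  [ A    0  ] [ lambda ] = [ b ]

Solving the linear system:
  x*      = (0.2526, 0.0842)
  lambda* = (-0.3895)
  f(x*)   = -0.3368

x* = (0.2526, 0.0842), lambda* = (-0.3895)


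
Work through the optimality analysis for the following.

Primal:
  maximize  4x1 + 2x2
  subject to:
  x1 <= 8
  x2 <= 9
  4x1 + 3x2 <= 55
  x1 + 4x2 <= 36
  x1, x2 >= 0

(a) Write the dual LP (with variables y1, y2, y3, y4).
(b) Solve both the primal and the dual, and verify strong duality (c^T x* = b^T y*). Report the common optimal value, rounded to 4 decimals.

The standard primal-dual pair for 'max c^T x s.t. A x <= b, x >= 0' is:
  Dual:  min b^T y  s.t.  A^T y >= c,  y >= 0.

So the dual LP is:
  minimize  8y1 + 9y2 + 55y3 + 36y4
  subject to:
    y1 + 4y3 + y4 >= 4
    y2 + 3y3 + 4y4 >= 2
    y1, y2, y3, y4 >= 0

Solving the primal: x* = (8, 7).
  primal value c^T x* = 46.
Solving the dual: y* = (3.5, 0, 0, 0.5).
  dual value b^T y* = 46.
Strong duality: c^T x* = b^T y*. Confirmed.

46


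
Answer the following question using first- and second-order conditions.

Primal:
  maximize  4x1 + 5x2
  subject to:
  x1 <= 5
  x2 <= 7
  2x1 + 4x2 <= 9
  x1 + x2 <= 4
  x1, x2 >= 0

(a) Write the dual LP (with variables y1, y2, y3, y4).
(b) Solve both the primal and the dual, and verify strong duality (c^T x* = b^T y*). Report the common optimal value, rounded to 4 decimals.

The standard primal-dual pair for 'max c^T x s.t. A x <= b, x >= 0' is:
  Dual:  min b^T y  s.t.  A^T y >= c,  y >= 0.

So the dual LP is:
  minimize  5y1 + 7y2 + 9y3 + 4y4
  subject to:
    y1 + 2y3 + y4 >= 4
    y2 + 4y3 + y4 >= 5
    y1, y2, y3, y4 >= 0

Solving the primal: x* = (3.5, 0.5).
  primal value c^T x* = 16.5.
Solving the dual: y* = (0, 0, 0.5, 3).
  dual value b^T y* = 16.5.
Strong duality: c^T x* = b^T y*. Confirmed.

16.5


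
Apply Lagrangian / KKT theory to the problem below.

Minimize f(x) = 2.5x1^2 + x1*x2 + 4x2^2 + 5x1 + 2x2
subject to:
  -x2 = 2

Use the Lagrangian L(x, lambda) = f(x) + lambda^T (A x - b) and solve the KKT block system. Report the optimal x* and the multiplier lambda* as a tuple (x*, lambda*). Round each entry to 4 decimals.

Form the Lagrangian:
  L(x, lambda) = (1/2) x^T Q x + c^T x + lambda^T (A x - b)
Stationarity (grad_x L = 0): Q x + c + A^T lambda = 0.
Primal feasibility: A x = b.

This gives the KKT block system:
  [ Q   A^T ] [ x     ]   [-c ]
  [ A    0  ] [ lambda ] = [ b ]

Solving the linear system:
  x*      = (-0.6, -2)
  lambda* = (-14.6)
  f(x*)   = 11.1

x* = (-0.6, -2), lambda* = (-14.6)


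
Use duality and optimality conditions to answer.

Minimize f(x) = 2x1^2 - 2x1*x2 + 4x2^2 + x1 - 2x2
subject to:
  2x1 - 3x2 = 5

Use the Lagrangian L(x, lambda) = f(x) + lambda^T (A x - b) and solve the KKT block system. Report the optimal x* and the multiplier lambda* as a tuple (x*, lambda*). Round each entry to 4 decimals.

Form the Lagrangian:
  L(x, lambda) = (1/2) x^T Q x + c^T x + lambda^T (A x - b)
Stationarity (grad_x L = 0): Q x + c + A^T lambda = 0.
Primal feasibility: A x = b.

This gives the KKT block system:
  [ Q   A^T ] [ x     ]   [-c ]
  [ A    0  ] [ lambda ] = [ b ]

Solving the linear system:
  x*      = (1.2045, -0.8636)
  lambda* = (-3.7727)
  f(x*)   = 10.8977

x* = (1.2045, -0.8636), lambda* = (-3.7727)


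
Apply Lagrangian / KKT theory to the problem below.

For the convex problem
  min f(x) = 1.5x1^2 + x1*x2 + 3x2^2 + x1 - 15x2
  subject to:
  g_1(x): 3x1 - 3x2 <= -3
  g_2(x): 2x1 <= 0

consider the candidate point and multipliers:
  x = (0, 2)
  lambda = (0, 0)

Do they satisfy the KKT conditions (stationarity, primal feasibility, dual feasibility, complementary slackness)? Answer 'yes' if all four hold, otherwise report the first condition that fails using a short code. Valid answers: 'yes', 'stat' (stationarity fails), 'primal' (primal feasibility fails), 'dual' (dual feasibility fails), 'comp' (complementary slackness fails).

Gradient of f: grad f(x) = Q x + c = (3, -3)
Constraint values g_i(x) = a_i^T x - b_i:
  g_1((0, 2)) = -3
  g_2((0, 2)) = 0
Stationarity residual: grad f(x) + sum_i lambda_i a_i = (3, -3)
  -> stationarity FAILS
Primal feasibility (all g_i <= 0): OK
Dual feasibility (all lambda_i >= 0): OK
Complementary slackness (lambda_i * g_i(x) = 0 for all i): OK

Verdict: the first failing condition is stationarity -> stat.

stat


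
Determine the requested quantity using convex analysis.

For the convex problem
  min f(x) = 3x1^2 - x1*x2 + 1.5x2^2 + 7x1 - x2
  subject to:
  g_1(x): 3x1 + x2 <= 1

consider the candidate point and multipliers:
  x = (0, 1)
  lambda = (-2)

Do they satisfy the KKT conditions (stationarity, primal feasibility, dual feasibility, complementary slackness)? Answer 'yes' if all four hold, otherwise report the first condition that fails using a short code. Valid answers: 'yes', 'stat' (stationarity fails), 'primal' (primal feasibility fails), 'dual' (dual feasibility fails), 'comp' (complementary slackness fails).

Gradient of f: grad f(x) = Q x + c = (6, 2)
Constraint values g_i(x) = a_i^T x - b_i:
  g_1((0, 1)) = 0
Stationarity residual: grad f(x) + sum_i lambda_i a_i = (0, 0)
  -> stationarity OK
Primal feasibility (all g_i <= 0): OK
Dual feasibility (all lambda_i >= 0): FAILS
Complementary slackness (lambda_i * g_i(x) = 0 for all i): OK

Verdict: the first failing condition is dual_feasibility -> dual.

dual


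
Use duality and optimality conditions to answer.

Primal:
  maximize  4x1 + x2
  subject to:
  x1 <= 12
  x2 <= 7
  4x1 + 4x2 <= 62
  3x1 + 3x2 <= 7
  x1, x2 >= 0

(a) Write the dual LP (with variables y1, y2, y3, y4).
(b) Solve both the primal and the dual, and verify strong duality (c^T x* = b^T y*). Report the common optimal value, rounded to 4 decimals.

The standard primal-dual pair for 'max c^T x s.t. A x <= b, x >= 0' is:
  Dual:  min b^T y  s.t.  A^T y >= c,  y >= 0.

So the dual LP is:
  minimize  12y1 + 7y2 + 62y3 + 7y4
  subject to:
    y1 + 4y3 + 3y4 >= 4
    y2 + 4y3 + 3y4 >= 1
    y1, y2, y3, y4 >= 0

Solving the primal: x* = (2.3333, 0).
  primal value c^T x* = 9.3333.
Solving the dual: y* = (0, 0, 0, 1.3333).
  dual value b^T y* = 9.3333.
Strong duality: c^T x* = b^T y*. Confirmed.

9.3333


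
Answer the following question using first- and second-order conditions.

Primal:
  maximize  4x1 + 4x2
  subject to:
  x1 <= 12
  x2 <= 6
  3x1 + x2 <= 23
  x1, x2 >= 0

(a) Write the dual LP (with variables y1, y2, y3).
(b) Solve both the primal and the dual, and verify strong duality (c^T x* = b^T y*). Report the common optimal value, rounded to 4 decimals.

The standard primal-dual pair for 'max c^T x s.t. A x <= b, x >= 0' is:
  Dual:  min b^T y  s.t.  A^T y >= c,  y >= 0.

So the dual LP is:
  minimize  12y1 + 6y2 + 23y3
  subject to:
    y1 + 3y3 >= 4
    y2 + y3 >= 4
    y1, y2, y3 >= 0

Solving the primal: x* = (5.6667, 6).
  primal value c^T x* = 46.6667.
Solving the dual: y* = (0, 2.6667, 1.3333).
  dual value b^T y* = 46.6667.
Strong duality: c^T x* = b^T y*. Confirmed.

46.6667


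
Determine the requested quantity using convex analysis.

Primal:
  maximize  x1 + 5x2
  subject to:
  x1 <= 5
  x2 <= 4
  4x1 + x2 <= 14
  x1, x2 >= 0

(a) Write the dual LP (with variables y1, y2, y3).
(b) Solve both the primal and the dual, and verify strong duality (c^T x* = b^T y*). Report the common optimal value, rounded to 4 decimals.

The standard primal-dual pair for 'max c^T x s.t. A x <= b, x >= 0' is:
  Dual:  min b^T y  s.t.  A^T y >= c,  y >= 0.

So the dual LP is:
  minimize  5y1 + 4y2 + 14y3
  subject to:
    y1 + 4y3 >= 1
    y2 + y3 >= 5
    y1, y2, y3 >= 0

Solving the primal: x* = (2.5, 4).
  primal value c^T x* = 22.5.
Solving the dual: y* = (0, 4.75, 0.25).
  dual value b^T y* = 22.5.
Strong duality: c^T x* = b^T y*. Confirmed.

22.5


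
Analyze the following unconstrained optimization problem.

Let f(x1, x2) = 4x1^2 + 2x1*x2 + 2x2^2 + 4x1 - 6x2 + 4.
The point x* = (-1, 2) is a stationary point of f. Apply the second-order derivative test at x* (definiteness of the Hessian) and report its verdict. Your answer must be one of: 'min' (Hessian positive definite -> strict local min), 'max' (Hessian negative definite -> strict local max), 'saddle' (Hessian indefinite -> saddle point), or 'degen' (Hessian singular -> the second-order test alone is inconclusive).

Compute the Hessian H = grad^2 f:
  H = [[8, 2], [2, 4]]
Verify stationarity: grad f(x*) = H x* + g = (0, 0).
Eigenvalues of H: 3.1716, 8.8284.
Both eigenvalues > 0, so H is positive definite -> x* is a strict local min.

min


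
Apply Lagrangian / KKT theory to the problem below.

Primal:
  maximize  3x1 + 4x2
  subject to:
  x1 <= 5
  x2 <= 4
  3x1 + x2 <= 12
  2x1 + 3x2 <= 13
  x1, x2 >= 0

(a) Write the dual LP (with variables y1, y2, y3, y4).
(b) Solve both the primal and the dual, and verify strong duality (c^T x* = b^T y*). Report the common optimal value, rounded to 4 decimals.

The standard primal-dual pair for 'max c^T x s.t. A x <= b, x >= 0' is:
  Dual:  min b^T y  s.t.  A^T y >= c,  y >= 0.

So the dual LP is:
  minimize  5y1 + 4y2 + 12y3 + 13y4
  subject to:
    y1 + 3y3 + 2y4 >= 3
    y2 + y3 + 3y4 >= 4
    y1, y2, y3, y4 >= 0

Solving the primal: x* = (3.2857, 2.1429).
  primal value c^T x* = 18.4286.
Solving the dual: y* = (0, 0, 0.1429, 1.2857).
  dual value b^T y* = 18.4286.
Strong duality: c^T x* = b^T y*. Confirmed.

18.4286


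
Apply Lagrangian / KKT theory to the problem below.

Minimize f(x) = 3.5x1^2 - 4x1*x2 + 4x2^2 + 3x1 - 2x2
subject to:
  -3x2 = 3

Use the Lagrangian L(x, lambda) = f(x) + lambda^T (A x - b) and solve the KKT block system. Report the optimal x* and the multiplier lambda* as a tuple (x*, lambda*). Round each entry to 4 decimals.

Form the Lagrangian:
  L(x, lambda) = (1/2) x^T Q x + c^T x + lambda^T (A x - b)
Stationarity (grad_x L = 0): Q x + c + A^T lambda = 0.
Primal feasibility: A x = b.

This gives the KKT block system:
  [ Q   A^T ] [ x     ]   [-c ]
  [ A    0  ] [ lambda ] = [ b ]

Solving the linear system:
  x*      = (-1, -1)
  lambda* = (-2)
  f(x*)   = 2.5

x* = (-1, -1), lambda* = (-2)


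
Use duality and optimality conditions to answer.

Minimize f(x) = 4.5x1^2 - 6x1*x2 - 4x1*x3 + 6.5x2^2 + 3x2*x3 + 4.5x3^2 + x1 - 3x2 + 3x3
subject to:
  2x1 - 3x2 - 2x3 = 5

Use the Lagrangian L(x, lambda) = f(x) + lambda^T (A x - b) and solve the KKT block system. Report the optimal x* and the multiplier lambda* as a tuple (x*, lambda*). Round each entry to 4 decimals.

Form the Lagrangian:
  L(x, lambda) = (1/2) x^T Q x + c^T x + lambda^T (A x - b)
Stationarity (grad_x L = 0): Q x + c + A^T lambda = 0.
Primal feasibility: A x = b.

This gives the KKT block system:
  [ Q   A^T ] [ x     ]   [-c ]
  [ A    0  ] [ lambda ] = [ b ]

Solving the linear system:
  x*      = (0.0699, -0.7429, -1.3157)
  lambda* = (-5.6749)
  f(x*)   = 13.3629

x* = (0.0699, -0.7429, -1.3157), lambda* = (-5.6749)


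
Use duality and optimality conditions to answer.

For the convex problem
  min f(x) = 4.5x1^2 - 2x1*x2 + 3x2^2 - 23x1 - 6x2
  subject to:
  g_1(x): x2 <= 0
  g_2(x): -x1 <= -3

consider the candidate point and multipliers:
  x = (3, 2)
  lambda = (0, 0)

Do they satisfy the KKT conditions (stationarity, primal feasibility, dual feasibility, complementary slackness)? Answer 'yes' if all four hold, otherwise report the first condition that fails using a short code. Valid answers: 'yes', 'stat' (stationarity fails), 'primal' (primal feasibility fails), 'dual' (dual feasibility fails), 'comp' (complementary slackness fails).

Gradient of f: grad f(x) = Q x + c = (0, 0)
Constraint values g_i(x) = a_i^T x - b_i:
  g_1((3, 2)) = 2
  g_2((3, 2)) = 0
Stationarity residual: grad f(x) + sum_i lambda_i a_i = (0, 0)
  -> stationarity OK
Primal feasibility (all g_i <= 0): FAILS
Dual feasibility (all lambda_i >= 0): OK
Complementary slackness (lambda_i * g_i(x) = 0 for all i): OK

Verdict: the first failing condition is primal_feasibility -> primal.

primal


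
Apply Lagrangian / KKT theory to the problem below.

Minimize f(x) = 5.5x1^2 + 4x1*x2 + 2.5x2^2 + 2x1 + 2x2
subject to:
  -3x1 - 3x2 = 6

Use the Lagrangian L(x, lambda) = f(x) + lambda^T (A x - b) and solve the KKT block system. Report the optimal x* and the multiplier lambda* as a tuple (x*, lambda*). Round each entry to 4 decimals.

Form the Lagrangian:
  L(x, lambda) = (1/2) x^T Q x + c^T x + lambda^T (A x - b)
Stationarity (grad_x L = 0): Q x + c + A^T lambda = 0.
Primal feasibility: A x = b.

This gives the KKT block system:
  [ Q   A^T ] [ x     ]   [-c ]
  [ A    0  ] [ lambda ] = [ b ]

Solving the linear system:
  x*      = (-0.25, -1.75)
  lambda* = (-2.5833)
  f(x*)   = 5.75

x* = (-0.25, -1.75), lambda* = (-2.5833)


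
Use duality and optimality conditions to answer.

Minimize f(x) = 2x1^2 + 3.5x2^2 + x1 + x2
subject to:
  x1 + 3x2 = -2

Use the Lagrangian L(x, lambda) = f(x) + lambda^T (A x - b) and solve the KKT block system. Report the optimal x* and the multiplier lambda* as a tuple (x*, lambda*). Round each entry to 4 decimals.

Form the Lagrangian:
  L(x, lambda) = (1/2) x^T Q x + c^T x + lambda^T (A x - b)
Stationarity (grad_x L = 0): Q x + c + A^T lambda = 0.
Primal feasibility: A x = b.

This gives the KKT block system:
  [ Q   A^T ] [ x     ]   [-c ]
  [ A    0  ] [ lambda ] = [ b ]

Solving the linear system:
  x*      = (-0.4651, -0.5116)
  lambda* = (0.8605)
  f(x*)   = 0.3721

x* = (-0.4651, -0.5116), lambda* = (0.8605)


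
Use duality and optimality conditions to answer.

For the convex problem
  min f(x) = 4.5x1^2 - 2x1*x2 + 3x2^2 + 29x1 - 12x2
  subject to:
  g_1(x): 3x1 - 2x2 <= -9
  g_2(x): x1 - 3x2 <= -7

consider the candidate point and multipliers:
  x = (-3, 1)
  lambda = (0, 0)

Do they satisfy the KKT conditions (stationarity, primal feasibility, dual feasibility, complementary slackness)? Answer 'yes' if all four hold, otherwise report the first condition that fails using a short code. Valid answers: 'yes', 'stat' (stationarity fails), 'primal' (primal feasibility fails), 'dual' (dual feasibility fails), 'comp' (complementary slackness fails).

Gradient of f: grad f(x) = Q x + c = (0, 0)
Constraint values g_i(x) = a_i^T x - b_i:
  g_1((-3, 1)) = -2
  g_2((-3, 1)) = 1
Stationarity residual: grad f(x) + sum_i lambda_i a_i = (0, 0)
  -> stationarity OK
Primal feasibility (all g_i <= 0): FAILS
Dual feasibility (all lambda_i >= 0): OK
Complementary slackness (lambda_i * g_i(x) = 0 for all i): OK

Verdict: the first failing condition is primal_feasibility -> primal.

primal


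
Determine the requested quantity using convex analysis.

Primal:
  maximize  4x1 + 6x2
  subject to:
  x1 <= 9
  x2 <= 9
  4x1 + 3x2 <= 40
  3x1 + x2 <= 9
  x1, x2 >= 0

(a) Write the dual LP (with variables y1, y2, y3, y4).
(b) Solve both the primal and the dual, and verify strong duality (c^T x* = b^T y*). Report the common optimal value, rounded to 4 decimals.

The standard primal-dual pair for 'max c^T x s.t. A x <= b, x >= 0' is:
  Dual:  min b^T y  s.t.  A^T y >= c,  y >= 0.

So the dual LP is:
  minimize  9y1 + 9y2 + 40y3 + 9y4
  subject to:
    y1 + 4y3 + 3y4 >= 4
    y2 + 3y3 + y4 >= 6
    y1, y2, y3, y4 >= 0

Solving the primal: x* = (0, 9).
  primal value c^T x* = 54.
Solving the dual: y* = (0, 4.6667, 0, 1.3333).
  dual value b^T y* = 54.
Strong duality: c^T x* = b^T y*. Confirmed.

54


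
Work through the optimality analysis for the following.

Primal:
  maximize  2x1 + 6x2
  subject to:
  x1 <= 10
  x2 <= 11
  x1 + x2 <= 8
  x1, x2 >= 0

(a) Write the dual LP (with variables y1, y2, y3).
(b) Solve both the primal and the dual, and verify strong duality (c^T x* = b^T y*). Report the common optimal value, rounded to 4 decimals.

The standard primal-dual pair for 'max c^T x s.t. A x <= b, x >= 0' is:
  Dual:  min b^T y  s.t.  A^T y >= c,  y >= 0.

So the dual LP is:
  minimize  10y1 + 11y2 + 8y3
  subject to:
    y1 + y3 >= 2
    y2 + y3 >= 6
    y1, y2, y3 >= 0

Solving the primal: x* = (0, 8).
  primal value c^T x* = 48.
Solving the dual: y* = (0, 0, 6).
  dual value b^T y* = 48.
Strong duality: c^T x* = b^T y*. Confirmed.

48


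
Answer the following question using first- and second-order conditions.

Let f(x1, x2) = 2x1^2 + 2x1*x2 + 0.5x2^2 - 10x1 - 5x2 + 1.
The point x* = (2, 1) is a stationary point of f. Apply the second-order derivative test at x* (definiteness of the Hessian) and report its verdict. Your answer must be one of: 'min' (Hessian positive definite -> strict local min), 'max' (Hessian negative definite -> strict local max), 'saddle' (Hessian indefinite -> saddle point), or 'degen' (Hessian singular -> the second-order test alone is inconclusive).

Compute the Hessian H = grad^2 f:
  H = [[4, 2], [2, 1]]
Verify stationarity: grad f(x*) = H x* + g = (0, 0).
Eigenvalues of H: 0, 5.
H has a zero eigenvalue (singular; positive semidefinite but not definite), so H is neither positive definite, negative definite, nor indefinite. The second-order test alone is inconclusive -> degen.
(Indeed, f is constant along the null direction of H through x*, so x* is not a strict local extremum.)

degen


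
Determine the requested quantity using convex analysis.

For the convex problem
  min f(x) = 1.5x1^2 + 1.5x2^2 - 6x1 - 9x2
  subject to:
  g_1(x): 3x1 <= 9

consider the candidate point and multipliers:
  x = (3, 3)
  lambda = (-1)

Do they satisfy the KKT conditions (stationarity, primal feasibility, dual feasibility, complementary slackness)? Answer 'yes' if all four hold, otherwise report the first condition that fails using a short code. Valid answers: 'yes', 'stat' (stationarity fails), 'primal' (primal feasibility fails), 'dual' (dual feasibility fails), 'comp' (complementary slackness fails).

Gradient of f: grad f(x) = Q x + c = (3, 0)
Constraint values g_i(x) = a_i^T x - b_i:
  g_1((3, 3)) = 0
Stationarity residual: grad f(x) + sum_i lambda_i a_i = (0, 0)
  -> stationarity OK
Primal feasibility (all g_i <= 0): OK
Dual feasibility (all lambda_i >= 0): FAILS
Complementary slackness (lambda_i * g_i(x) = 0 for all i): OK

Verdict: the first failing condition is dual_feasibility -> dual.

dual


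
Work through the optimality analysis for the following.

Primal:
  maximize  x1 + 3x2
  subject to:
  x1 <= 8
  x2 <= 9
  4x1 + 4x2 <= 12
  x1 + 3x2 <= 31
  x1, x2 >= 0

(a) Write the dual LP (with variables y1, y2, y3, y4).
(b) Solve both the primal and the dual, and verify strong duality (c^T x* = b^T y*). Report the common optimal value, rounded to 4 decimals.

The standard primal-dual pair for 'max c^T x s.t. A x <= b, x >= 0' is:
  Dual:  min b^T y  s.t.  A^T y >= c,  y >= 0.

So the dual LP is:
  minimize  8y1 + 9y2 + 12y3 + 31y4
  subject to:
    y1 + 4y3 + y4 >= 1
    y2 + 4y3 + 3y4 >= 3
    y1, y2, y3, y4 >= 0

Solving the primal: x* = (0, 3).
  primal value c^T x* = 9.
Solving the dual: y* = (0, 0, 0.75, 0).
  dual value b^T y* = 9.
Strong duality: c^T x* = b^T y*. Confirmed.

9


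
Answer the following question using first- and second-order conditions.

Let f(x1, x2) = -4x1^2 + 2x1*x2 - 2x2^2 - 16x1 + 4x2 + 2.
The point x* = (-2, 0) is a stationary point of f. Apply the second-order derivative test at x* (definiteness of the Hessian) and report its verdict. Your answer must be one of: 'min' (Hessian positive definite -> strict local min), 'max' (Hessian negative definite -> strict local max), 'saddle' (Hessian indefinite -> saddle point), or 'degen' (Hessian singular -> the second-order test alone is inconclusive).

Compute the Hessian H = grad^2 f:
  H = [[-8, 2], [2, -4]]
Verify stationarity: grad f(x*) = H x* + g = (0, 0).
Eigenvalues of H: -8.8284, -3.1716.
Both eigenvalues < 0, so H is negative definite -> x* is a strict local max.

max


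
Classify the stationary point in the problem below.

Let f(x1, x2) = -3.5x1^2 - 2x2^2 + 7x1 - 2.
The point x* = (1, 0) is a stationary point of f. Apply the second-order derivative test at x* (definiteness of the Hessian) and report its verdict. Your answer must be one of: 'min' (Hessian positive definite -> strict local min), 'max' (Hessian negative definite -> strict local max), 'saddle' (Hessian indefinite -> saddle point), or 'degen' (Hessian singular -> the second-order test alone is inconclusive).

Compute the Hessian H = grad^2 f:
  H = [[-7, 0], [0, -4]]
Verify stationarity: grad f(x*) = H x* + g = (0, 0).
Eigenvalues of H: -7, -4.
Both eigenvalues < 0, so H is negative definite -> x* is a strict local max.

max


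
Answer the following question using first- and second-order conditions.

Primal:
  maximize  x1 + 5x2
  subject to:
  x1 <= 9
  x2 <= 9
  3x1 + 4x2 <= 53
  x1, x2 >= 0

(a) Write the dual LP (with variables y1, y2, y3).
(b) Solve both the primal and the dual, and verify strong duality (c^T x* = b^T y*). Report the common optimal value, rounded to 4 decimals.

The standard primal-dual pair for 'max c^T x s.t. A x <= b, x >= 0' is:
  Dual:  min b^T y  s.t.  A^T y >= c,  y >= 0.

So the dual LP is:
  minimize  9y1 + 9y2 + 53y3
  subject to:
    y1 + 3y3 >= 1
    y2 + 4y3 >= 5
    y1, y2, y3 >= 0

Solving the primal: x* = (5.6667, 9).
  primal value c^T x* = 50.6667.
Solving the dual: y* = (0, 3.6667, 0.3333).
  dual value b^T y* = 50.6667.
Strong duality: c^T x* = b^T y*. Confirmed.

50.6667


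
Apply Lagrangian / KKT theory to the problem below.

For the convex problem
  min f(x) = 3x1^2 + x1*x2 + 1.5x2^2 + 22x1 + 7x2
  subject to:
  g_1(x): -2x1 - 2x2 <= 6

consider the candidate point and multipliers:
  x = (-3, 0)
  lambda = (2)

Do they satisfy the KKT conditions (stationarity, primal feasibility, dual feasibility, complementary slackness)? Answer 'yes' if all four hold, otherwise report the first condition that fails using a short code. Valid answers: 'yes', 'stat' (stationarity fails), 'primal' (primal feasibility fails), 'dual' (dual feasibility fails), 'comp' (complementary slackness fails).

Gradient of f: grad f(x) = Q x + c = (4, 4)
Constraint values g_i(x) = a_i^T x - b_i:
  g_1((-3, 0)) = 0
Stationarity residual: grad f(x) + sum_i lambda_i a_i = (0, 0)
  -> stationarity OK
Primal feasibility (all g_i <= 0): OK
Dual feasibility (all lambda_i >= 0): OK
Complementary slackness (lambda_i * g_i(x) = 0 for all i): OK

Verdict: yes, KKT holds.

yes


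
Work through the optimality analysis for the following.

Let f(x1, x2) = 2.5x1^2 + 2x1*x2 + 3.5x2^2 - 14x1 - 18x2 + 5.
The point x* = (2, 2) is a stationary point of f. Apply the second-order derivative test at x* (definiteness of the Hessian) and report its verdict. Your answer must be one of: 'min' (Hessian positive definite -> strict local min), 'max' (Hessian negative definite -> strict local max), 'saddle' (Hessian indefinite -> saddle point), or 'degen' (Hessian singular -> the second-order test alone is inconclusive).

Compute the Hessian H = grad^2 f:
  H = [[5, 2], [2, 7]]
Verify stationarity: grad f(x*) = H x* + g = (0, 0).
Eigenvalues of H: 3.7639, 8.2361.
Both eigenvalues > 0, so H is positive definite -> x* is a strict local min.

min
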